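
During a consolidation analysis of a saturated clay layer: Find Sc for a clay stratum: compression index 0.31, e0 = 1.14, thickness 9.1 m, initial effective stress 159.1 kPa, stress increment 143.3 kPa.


Result: 0.3677 m

Derivation:
Using Sc = Cc * H / (1 + e0) * log10((sigma0 + delta_sigma) / sigma0)
Stress ratio = (159.1 + 143.3) / 159.1 = 1.90069
log10(1.90069) = 0.278912
Cc * H / (1 + e0) = 0.31 * 9.1 / (1 + 1.14) = 1.31822
Sc = 1.31822 * 0.278912
Sc = 0.3677 m


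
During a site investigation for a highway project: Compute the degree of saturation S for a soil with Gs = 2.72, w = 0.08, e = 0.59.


Using S = Gs * w / e
S = 2.72 * 0.08 / 0.59
S = 0.3688


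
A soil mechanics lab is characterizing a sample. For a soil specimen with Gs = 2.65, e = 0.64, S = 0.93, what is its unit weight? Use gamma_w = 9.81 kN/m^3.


Using gamma = gamma_w * (Gs + S*e) / (1 + e)
Numerator: Gs + S*e = 2.65 + 0.93*0.64 = 3.2452
Denominator: 1 + e = 1 + 0.64 = 1.64
gamma = 9.81 * 3.2452 / 1.64
gamma = 19.412 kN/m^3


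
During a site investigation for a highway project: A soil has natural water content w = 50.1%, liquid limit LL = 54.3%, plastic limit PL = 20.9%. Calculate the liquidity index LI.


Result: 0.874

Derivation:
First compute the plasticity index:
PI = LL - PL = 54.3 - 20.9 = 33.4
Then compute the liquidity index:
LI = (w - PL) / PI
LI = (50.1 - 20.9) / 33.4
LI = 0.874


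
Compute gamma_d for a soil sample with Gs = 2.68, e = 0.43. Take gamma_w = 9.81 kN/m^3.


Using gamma_d = Gs * gamma_w / (1 + e)
gamma_d = 2.68 * 9.81 / (1 + 0.43)
gamma_d = 2.68 * 9.81 / 1.43
gamma_d = 18.385 kN/m^3


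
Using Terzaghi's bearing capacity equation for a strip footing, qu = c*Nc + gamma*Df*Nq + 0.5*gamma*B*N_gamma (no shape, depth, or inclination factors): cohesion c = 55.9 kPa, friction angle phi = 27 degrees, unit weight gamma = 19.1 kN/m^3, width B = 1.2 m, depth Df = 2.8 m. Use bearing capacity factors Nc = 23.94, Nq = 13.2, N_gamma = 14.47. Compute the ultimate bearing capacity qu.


Compute qu = c*Nc + gamma*Df*Nq + 0.5*gamma*B*N_gamma
Term 1: 55.9 * 23.94 = 1338.246
Term 2: 19.1 * 2.8 * 13.2 = 705.936
Term 3: 0.5 * 19.1 * 1.2 * 14.47 = 165.8262
qu = 1338.246 + 705.936 + 165.8262
qu = 2210.01 kPa


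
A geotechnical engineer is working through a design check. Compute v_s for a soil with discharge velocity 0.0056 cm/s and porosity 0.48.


Using v_s = v_d / n
v_s = 0.0056 / 0.48
v_s = 0.01167 cm/s


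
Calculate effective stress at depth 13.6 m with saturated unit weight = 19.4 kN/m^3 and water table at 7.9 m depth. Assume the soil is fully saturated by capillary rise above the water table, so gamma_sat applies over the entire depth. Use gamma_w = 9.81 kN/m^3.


Total stress = gamma_sat * depth
sigma = 19.4 * 13.6 = 263.84 kPa
Pore water pressure u = gamma_w * (depth - d_wt)
u = 9.81 * (13.6 - 7.9) = 55.917 kPa
Effective stress = sigma - u
sigma' = 263.84 - 55.917 = 207.92 kPa


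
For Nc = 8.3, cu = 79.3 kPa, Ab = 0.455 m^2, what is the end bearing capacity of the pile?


Result: 299.48 kN

Derivation:
Using Qb = Nc * cu * Ab
Qb = 8.3 * 79.3 * 0.455
Qb = 299.48 kN


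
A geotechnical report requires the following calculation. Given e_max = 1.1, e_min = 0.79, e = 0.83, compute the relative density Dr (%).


Using Dr = (e_max - e) / (e_max - e_min) * 100
e_max - e = 1.1 - 0.83 = 0.27
e_max - e_min = 1.1 - 0.79 = 0.31
Dr = 0.27 / 0.31 * 100
Dr = 87.1 %


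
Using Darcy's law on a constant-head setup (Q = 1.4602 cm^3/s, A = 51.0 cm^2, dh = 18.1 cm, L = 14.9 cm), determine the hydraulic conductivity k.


Compute hydraulic gradient:
i = dh / L = 18.1 / 14.9 = 1.21477
Then apply Darcy's law:
k = Q / (A * i)
k = 1.4602 / (51.0 * 1.21477)
k = 1.4602 / 61.953
k = 0.023569 cm/s


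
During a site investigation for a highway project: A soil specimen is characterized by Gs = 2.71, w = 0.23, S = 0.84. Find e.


Result: 0.742

Derivation:
Using the relation e = Gs * w / S
e = 2.71 * 0.23 / 0.84
e = 0.742


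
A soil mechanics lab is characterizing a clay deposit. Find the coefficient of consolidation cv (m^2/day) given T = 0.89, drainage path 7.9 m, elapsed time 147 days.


Result: 0.37786 m^2/day

Derivation:
Using cv = T * H_dr^2 / t
H_dr^2 = 7.9^2 = 62.41
cv = 0.89 * 62.41 / 147
cv = 0.37786 m^2/day


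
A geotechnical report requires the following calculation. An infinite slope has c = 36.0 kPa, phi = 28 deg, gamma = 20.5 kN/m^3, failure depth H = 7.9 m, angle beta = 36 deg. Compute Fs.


Using Fs = c / (gamma*H*sin(beta)*cos(beta)) + tan(phi)/tan(beta)
Cohesion contribution = 36.0 / (20.5*7.9*sin(36)*cos(36))
Cohesion contribution = 0.467461
Friction contribution = tan(28)/tan(36) = 0.731835
Fs = 0.467461 + 0.731835
Fs = 1.199


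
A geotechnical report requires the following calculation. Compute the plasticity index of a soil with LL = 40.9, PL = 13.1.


Using PI = LL - PL
PI = 40.9 - 13.1
PI = 27.8


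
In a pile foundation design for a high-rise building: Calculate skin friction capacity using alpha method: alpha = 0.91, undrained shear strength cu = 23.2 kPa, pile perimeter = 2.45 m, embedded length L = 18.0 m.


Result: 931.04 kN

Derivation:
Using Qs = alpha * cu * perimeter * L
Qs = 0.91 * 23.2 * 2.45 * 18.0
Qs = 931.04 kN


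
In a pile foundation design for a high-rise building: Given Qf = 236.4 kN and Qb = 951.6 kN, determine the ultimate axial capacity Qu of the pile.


Using Qu = Qf + Qb
Qu = 236.4 + 951.6
Qu = 1188.0 kN


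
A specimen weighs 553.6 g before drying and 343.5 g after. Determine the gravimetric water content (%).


Using w = (m_wet - m_dry) / m_dry * 100
m_wet - m_dry = 553.6 - 343.5 = 210.1 g
w = 210.1 / 343.5 * 100
w = 61.16 %


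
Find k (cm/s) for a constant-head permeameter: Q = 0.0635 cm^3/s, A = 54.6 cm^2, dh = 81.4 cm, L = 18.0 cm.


Compute hydraulic gradient:
i = dh / L = 81.4 / 18.0 = 4.52222
Then apply Darcy's law:
k = Q / (A * i)
k = 0.0635 / (54.6 * 4.52222)
k = 0.0635 / 246.913
k = 0.000257 cm/s


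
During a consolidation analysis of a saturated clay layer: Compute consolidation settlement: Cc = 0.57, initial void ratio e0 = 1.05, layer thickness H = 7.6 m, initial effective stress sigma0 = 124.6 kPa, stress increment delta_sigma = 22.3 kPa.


Using Sc = Cc * H / (1 + e0) * log10((sigma0 + delta_sigma) / sigma0)
Stress ratio = (124.6 + 22.3) / 124.6 = 1.17897
log10(1.17897) = 0.0715038
Cc * H / (1 + e0) = 0.57 * 7.6 / (1 + 1.05) = 2.11317
Sc = 2.11317 * 0.0715038
Sc = 0.1511 m


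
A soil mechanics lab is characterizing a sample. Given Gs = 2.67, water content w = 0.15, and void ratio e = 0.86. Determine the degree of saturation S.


Using S = Gs * w / e
S = 2.67 * 0.15 / 0.86
S = 0.4657


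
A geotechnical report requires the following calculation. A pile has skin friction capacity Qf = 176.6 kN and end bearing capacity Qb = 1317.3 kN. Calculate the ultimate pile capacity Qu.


Using Qu = Qf + Qb
Qu = 176.6 + 1317.3
Qu = 1493.9 kN


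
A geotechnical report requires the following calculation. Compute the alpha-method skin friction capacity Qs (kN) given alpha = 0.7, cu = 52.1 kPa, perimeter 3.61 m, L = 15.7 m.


Result: 2067.01 kN

Derivation:
Using Qs = alpha * cu * perimeter * L
Qs = 0.7 * 52.1 * 3.61 * 15.7
Qs = 2067.01 kN


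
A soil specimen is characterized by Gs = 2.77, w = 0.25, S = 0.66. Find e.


Result: 1.0492

Derivation:
Using the relation e = Gs * w / S
e = 2.77 * 0.25 / 0.66
e = 1.0492


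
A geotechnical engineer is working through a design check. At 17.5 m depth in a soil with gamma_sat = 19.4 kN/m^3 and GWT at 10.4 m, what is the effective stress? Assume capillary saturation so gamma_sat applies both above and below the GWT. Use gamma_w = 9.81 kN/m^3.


Result: 269.85 kPa

Derivation:
Total stress = gamma_sat * depth
sigma = 19.4 * 17.5 = 339.5 kPa
Pore water pressure u = gamma_w * (depth - d_wt)
u = 9.81 * (17.5 - 10.4) = 69.651 kPa
Effective stress = sigma - u
sigma' = 339.5 - 69.651 = 269.85 kPa


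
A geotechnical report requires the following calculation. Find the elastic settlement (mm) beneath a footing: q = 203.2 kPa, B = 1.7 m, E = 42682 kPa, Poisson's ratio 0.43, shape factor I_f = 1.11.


Using Se = q * B * (1 - nu^2) * I_f / E
1 - nu^2 = 1 - 0.43^2 = 0.8151
Se = 203.2 * 1.7 * 0.8151 * 1.11 / 42682
Se = 0.007323 m
Convert to mm: Se = 0.007323 * 1000 = 7.323 mm


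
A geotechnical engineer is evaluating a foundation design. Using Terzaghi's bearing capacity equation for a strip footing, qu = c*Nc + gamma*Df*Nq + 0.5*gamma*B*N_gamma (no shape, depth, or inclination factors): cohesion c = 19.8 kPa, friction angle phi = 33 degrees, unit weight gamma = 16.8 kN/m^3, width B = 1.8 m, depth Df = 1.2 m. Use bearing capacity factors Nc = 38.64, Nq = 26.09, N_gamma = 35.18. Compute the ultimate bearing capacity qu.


Compute qu = c*Nc + gamma*Df*Nq + 0.5*gamma*B*N_gamma
Term 1: 19.8 * 38.64 = 765.072
Term 2: 16.8 * 1.2 * 26.09 = 525.9744
Term 3: 0.5 * 16.8 * 1.8 * 35.18 = 531.9216
qu = 765.072 + 525.9744 + 531.9216
qu = 1822.97 kPa


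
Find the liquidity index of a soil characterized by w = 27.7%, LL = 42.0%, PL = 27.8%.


First compute the plasticity index:
PI = LL - PL = 42.0 - 27.8 = 14.2
Then compute the liquidity index:
LI = (w - PL) / PI
LI = (27.7 - 27.8) / 14.2
LI = -0.007


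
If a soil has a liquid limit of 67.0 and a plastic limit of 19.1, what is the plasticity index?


Using PI = LL - PL
PI = 67.0 - 19.1
PI = 47.9


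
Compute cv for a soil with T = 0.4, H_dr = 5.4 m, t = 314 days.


Result: 0.03715 m^2/day

Derivation:
Using cv = T * H_dr^2 / t
H_dr^2 = 5.4^2 = 29.16
cv = 0.4 * 29.16 / 314
cv = 0.03715 m^2/day


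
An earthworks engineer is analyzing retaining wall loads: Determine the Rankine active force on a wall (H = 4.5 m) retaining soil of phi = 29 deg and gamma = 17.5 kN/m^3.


Result: 61.48 kN/m

Derivation:
Compute active earth pressure coefficient:
Ka = tan^2(45 - phi/2) = tan^2(30.5) = 0.346974
Compute active force:
Pa = 0.5 * Ka * gamma * H^2
Pa = 0.5 * 0.346974 * 17.5 * 4.5^2
Pa = 61.48 kN/m


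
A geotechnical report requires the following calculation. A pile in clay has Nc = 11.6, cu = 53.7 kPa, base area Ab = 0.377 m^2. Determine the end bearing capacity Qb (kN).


Using Qb = Nc * cu * Ab
Qb = 11.6 * 53.7 * 0.377
Qb = 234.84 kN


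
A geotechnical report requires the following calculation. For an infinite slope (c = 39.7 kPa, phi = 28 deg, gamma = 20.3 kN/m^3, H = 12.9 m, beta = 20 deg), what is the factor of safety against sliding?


Result: 1.933

Derivation:
Using Fs = c / (gamma*H*sin(beta)*cos(beta)) + tan(phi)/tan(beta)
Cohesion contribution = 39.7 / (20.3*12.9*sin(20)*cos(20))
Cohesion contribution = 0.471702
Friction contribution = tan(28)/tan(20) = 1.46086
Fs = 0.471702 + 1.46086
Fs = 1.933


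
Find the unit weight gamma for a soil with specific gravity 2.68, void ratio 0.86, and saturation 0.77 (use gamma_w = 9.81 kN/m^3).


Using gamma = gamma_w * (Gs + S*e) / (1 + e)
Numerator: Gs + S*e = 2.68 + 0.77*0.86 = 3.3422
Denominator: 1 + e = 1 + 0.86 = 1.86
gamma = 9.81 * 3.3422 / 1.86
gamma = 17.627 kN/m^3


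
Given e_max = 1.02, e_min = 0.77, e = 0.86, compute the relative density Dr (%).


Using Dr = (e_max - e) / (e_max - e_min) * 100
e_max - e = 1.02 - 0.86 = 0.16
e_max - e_min = 1.02 - 0.77 = 0.25
Dr = 0.16 / 0.25 * 100
Dr = 64.0 %


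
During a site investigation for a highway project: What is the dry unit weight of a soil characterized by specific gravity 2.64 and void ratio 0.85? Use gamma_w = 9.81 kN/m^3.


Result: 13.999 kN/m^3

Derivation:
Using gamma_d = Gs * gamma_w / (1 + e)
gamma_d = 2.64 * 9.81 / (1 + 0.85)
gamma_d = 2.64 * 9.81 / 1.85
gamma_d = 13.999 kN/m^3


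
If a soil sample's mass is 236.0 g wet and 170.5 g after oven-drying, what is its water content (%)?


Using w = (m_wet - m_dry) / m_dry * 100
m_wet - m_dry = 236.0 - 170.5 = 65.5 g
w = 65.5 / 170.5 * 100
w = 38.42 %


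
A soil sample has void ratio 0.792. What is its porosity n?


Using the relation n = e / (1 + e)
n = 0.792 / (1 + 0.792)
n = 0.792 / 1.792
n = 0.442


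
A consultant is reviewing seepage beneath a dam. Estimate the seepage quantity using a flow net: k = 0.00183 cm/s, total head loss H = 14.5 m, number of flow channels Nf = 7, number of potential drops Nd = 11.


Convert k to m/s for unit consistency with H:
k = 0.00183 cm/s = 0.00183 / 100 m/s = 1.83e-05 m/s
Using q = k * H * Nf / Nd
Nf / Nd = 7 / 11 = 0.6364
q = 1.83e-05 * 14.5 * 0.6364
q = 0.0001689 m^3/s per m


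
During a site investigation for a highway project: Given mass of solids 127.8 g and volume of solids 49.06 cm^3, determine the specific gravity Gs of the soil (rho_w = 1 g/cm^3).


Result: 2.605

Derivation:
Using Gs = m_s / (V_s * rho_w)
Since rho_w = 1 g/cm^3:
Gs = 127.8 / 49.06
Gs = 2.605


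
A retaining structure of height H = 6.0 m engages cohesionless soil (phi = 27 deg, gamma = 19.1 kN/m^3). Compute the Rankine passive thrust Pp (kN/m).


Compute passive earth pressure coefficient:
Kp = tan^2(45 + phi/2) = tan^2(58.5) = 2.66294
Compute passive force:
Pp = 0.5 * Kp * gamma * H^2
Pp = 0.5 * 2.66294 * 19.1 * 6.0^2
Pp = 915.52 kN/m


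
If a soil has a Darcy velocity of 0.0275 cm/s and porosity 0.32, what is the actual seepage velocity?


Using v_s = v_d / n
v_s = 0.0275 / 0.32
v_s = 0.08594 cm/s


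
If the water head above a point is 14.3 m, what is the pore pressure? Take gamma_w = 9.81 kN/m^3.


Using u = gamma_w * h_w
u = 9.81 * 14.3
u = 140.28 kPa


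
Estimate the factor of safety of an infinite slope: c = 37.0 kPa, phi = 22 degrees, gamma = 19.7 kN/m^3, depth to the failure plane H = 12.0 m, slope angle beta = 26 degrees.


Using Fs = c / (gamma*H*sin(beta)*cos(beta)) + tan(phi)/tan(beta)
Cohesion contribution = 37.0 / (19.7*12.0*sin(26)*cos(26))
Cohesion contribution = 0.397239
Friction contribution = tan(22)/tan(26) = 0.828377
Fs = 0.397239 + 0.828377
Fs = 1.226


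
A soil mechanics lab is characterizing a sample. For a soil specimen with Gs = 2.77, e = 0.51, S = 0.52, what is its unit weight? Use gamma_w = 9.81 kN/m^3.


Result: 19.719 kN/m^3

Derivation:
Using gamma = gamma_w * (Gs + S*e) / (1 + e)
Numerator: Gs + S*e = 2.77 + 0.52*0.51 = 3.0352
Denominator: 1 + e = 1 + 0.51 = 1.51
gamma = 9.81 * 3.0352 / 1.51
gamma = 19.719 kN/m^3


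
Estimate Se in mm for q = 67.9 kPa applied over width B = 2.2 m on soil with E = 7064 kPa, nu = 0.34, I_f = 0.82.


Using Se = q * B * (1 - nu^2) * I_f / E
1 - nu^2 = 1 - 0.34^2 = 0.8844
Se = 67.9 * 2.2 * 0.8844 * 0.82 / 7064
Se = 0.015336 m
Convert to mm: Se = 0.015336 * 1000 = 15.336 mm


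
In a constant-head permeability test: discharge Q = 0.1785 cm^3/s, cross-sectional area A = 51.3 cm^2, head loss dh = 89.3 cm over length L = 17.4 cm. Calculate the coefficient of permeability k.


Result: 0.000678 cm/s

Derivation:
Compute hydraulic gradient:
i = dh / L = 89.3 / 17.4 = 5.13218
Then apply Darcy's law:
k = Q / (A * i)
k = 0.1785 / (51.3 * 5.13218)
k = 0.1785 / 263.281
k = 0.000678 cm/s


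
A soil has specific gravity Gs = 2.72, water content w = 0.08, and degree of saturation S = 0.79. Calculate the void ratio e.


Result: 0.2754

Derivation:
Using the relation e = Gs * w / S
e = 2.72 * 0.08 / 0.79
e = 0.2754


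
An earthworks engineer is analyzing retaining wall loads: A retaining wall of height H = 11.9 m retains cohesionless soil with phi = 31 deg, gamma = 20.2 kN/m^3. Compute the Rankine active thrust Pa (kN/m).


Compute active earth pressure coefficient:
Ka = tan^2(45 - phi/2) = tan^2(29.5) = 0.320099
Compute active force:
Pa = 0.5 * Ka * gamma * H^2
Pa = 0.5 * 0.320099 * 20.2 * 11.9^2
Pa = 457.82 kN/m


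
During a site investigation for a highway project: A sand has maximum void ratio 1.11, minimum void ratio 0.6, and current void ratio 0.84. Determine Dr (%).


Using Dr = (e_max - e) / (e_max - e_min) * 100
e_max - e = 1.11 - 0.84 = 0.27
e_max - e_min = 1.11 - 0.6 = 0.51
Dr = 0.27 / 0.51 * 100
Dr = 52.94 %


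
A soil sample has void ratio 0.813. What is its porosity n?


Using the relation n = e / (1 + e)
n = 0.813 / (1 + 0.813)
n = 0.813 / 1.813
n = 0.4484


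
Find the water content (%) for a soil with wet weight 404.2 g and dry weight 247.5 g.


Using w = (m_wet - m_dry) / m_dry * 100
m_wet - m_dry = 404.2 - 247.5 = 156.7 g
w = 156.7 / 247.5 * 100
w = 63.31 %


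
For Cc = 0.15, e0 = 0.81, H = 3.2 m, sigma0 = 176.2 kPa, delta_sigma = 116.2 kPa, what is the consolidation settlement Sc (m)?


Using Sc = Cc * H / (1 + e0) * log10((sigma0 + delta_sigma) / sigma0)
Stress ratio = (176.2 + 116.2) / 176.2 = 1.65948
log10(1.65948) = 0.219971
Cc * H / (1 + e0) = 0.15 * 3.2 / (1 + 0.81) = 0.265193
Sc = 0.265193 * 0.219971
Sc = 0.0583 m


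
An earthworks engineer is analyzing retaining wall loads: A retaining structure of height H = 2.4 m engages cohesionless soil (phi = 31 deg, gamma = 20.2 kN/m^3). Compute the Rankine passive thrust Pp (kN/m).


Compute passive earth pressure coefficient:
Kp = tan^2(45 + phi/2) = tan^2(60.5) = 3.124035
Compute passive force:
Pp = 0.5 * Kp * gamma * H^2
Pp = 0.5 * 3.124035 * 20.2 * 2.4^2
Pp = 181.74 kN/m


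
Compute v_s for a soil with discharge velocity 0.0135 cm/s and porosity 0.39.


Using v_s = v_d / n
v_s = 0.0135 / 0.39
v_s = 0.03462 cm/s


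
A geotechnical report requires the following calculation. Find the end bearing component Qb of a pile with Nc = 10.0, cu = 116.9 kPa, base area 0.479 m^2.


Using Qb = Nc * cu * Ab
Qb = 10.0 * 116.9 * 0.479
Qb = 559.95 kN


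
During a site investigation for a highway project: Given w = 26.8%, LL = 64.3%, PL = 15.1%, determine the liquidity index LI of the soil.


Result: 0.238

Derivation:
First compute the plasticity index:
PI = LL - PL = 64.3 - 15.1 = 49.2
Then compute the liquidity index:
LI = (w - PL) / PI
LI = (26.8 - 15.1) / 49.2
LI = 0.238


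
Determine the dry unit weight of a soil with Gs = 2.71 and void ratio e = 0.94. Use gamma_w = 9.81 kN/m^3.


Using gamma_d = Gs * gamma_w / (1 + e)
gamma_d = 2.71 * 9.81 / (1 + 0.94)
gamma_d = 2.71 * 9.81 / 1.94
gamma_d = 13.704 kN/m^3


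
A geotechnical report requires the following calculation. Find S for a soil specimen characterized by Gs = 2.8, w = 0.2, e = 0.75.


Result: 0.7467

Derivation:
Using S = Gs * w / e
S = 2.8 * 0.2 / 0.75
S = 0.7467


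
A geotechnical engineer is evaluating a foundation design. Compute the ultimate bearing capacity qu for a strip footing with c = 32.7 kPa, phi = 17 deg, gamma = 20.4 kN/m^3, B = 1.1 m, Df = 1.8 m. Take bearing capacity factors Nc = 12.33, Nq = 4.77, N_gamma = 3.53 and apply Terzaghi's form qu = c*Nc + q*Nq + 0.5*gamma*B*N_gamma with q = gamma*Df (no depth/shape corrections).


Compute qu = c*Nc + gamma*Df*Nq + 0.5*gamma*B*N_gamma
Term 1: 32.7 * 12.33 = 403.191
Term 2: 20.4 * 1.8 * 4.77 = 175.1544
Term 3: 0.5 * 20.4 * 1.1 * 3.53 = 39.6066
qu = 403.191 + 175.1544 + 39.6066
qu = 617.95 kPa


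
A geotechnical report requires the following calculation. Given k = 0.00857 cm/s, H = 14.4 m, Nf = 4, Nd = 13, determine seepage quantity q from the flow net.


Result: 0.0003797 m^3/s per m

Derivation:
Convert k to m/s for unit consistency with H:
k = 0.00857 cm/s = 0.00857 / 100 m/s = 8.57e-05 m/s
Using q = k * H * Nf / Nd
Nf / Nd = 4 / 13 = 0.3077
q = 8.57e-05 * 14.4 * 0.3077
q = 0.0003797 m^3/s per m


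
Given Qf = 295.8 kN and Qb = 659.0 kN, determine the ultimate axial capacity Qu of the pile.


Using Qu = Qf + Qb
Qu = 295.8 + 659.0
Qu = 954.8 kN


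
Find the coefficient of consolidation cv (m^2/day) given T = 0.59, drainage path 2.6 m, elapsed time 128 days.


Using cv = T * H_dr^2 / t
H_dr^2 = 2.6^2 = 6.76
cv = 0.59 * 6.76 / 128
cv = 0.03116 m^2/day


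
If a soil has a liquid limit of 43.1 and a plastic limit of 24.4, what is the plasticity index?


Using PI = LL - PL
PI = 43.1 - 24.4
PI = 18.7


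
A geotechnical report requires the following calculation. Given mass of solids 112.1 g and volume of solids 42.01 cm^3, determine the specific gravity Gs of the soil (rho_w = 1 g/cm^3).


Using Gs = m_s / (V_s * rho_w)
Since rho_w = 1 g/cm^3:
Gs = 112.1 / 42.01
Gs = 2.668


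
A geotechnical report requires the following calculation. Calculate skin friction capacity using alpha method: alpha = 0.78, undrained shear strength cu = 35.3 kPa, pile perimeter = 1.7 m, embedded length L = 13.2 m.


Result: 617.86 kN

Derivation:
Using Qs = alpha * cu * perimeter * L
Qs = 0.78 * 35.3 * 1.7 * 13.2
Qs = 617.86 kN


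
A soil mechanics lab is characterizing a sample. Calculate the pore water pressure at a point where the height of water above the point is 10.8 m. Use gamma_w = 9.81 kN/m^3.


Using u = gamma_w * h_w
u = 9.81 * 10.8
u = 105.95 kPa


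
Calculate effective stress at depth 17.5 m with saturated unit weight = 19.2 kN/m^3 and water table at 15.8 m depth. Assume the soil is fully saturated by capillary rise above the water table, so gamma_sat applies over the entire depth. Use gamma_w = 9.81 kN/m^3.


Total stress = gamma_sat * depth
sigma = 19.2 * 17.5 = 336.0 kPa
Pore water pressure u = gamma_w * (depth - d_wt)
u = 9.81 * (17.5 - 15.8) = 16.677 kPa
Effective stress = sigma - u
sigma' = 336.0 - 16.677 = 319.32 kPa


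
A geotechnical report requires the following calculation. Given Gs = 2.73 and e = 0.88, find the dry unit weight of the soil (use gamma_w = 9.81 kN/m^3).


Result: 14.245 kN/m^3

Derivation:
Using gamma_d = Gs * gamma_w / (1 + e)
gamma_d = 2.73 * 9.81 / (1 + 0.88)
gamma_d = 2.73 * 9.81 / 1.88
gamma_d = 14.245 kN/m^3


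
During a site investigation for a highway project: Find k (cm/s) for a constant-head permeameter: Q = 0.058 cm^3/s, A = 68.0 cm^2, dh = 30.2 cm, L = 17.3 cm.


Result: 0.000489 cm/s

Derivation:
Compute hydraulic gradient:
i = dh / L = 30.2 / 17.3 = 1.74566
Then apply Darcy's law:
k = Q / (A * i)
k = 0.058 / (68.0 * 1.74566)
k = 0.058 / 118.705
k = 0.000489 cm/s


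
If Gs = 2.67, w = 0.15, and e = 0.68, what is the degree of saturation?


Using S = Gs * w / e
S = 2.67 * 0.15 / 0.68
S = 0.589


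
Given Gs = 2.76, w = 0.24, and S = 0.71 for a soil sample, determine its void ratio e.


Using the relation e = Gs * w / S
e = 2.76 * 0.24 / 0.71
e = 0.933


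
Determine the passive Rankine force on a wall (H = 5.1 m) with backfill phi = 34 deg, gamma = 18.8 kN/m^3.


Result: 864.81 kN/m

Derivation:
Compute passive earth pressure coefficient:
Kp = tan^2(45 + phi/2) = tan^2(62.0) = 3.537132
Compute passive force:
Pp = 0.5 * Kp * gamma * H^2
Pp = 0.5 * 3.537132 * 18.8 * 5.1^2
Pp = 864.81 kN/m


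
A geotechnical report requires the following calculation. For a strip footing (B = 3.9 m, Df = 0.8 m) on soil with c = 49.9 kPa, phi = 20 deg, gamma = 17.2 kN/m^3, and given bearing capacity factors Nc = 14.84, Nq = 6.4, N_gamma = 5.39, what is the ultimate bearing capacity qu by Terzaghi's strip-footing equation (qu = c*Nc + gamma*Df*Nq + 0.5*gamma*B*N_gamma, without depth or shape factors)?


Compute qu = c*Nc + gamma*Df*Nq + 0.5*gamma*B*N_gamma
Term 1: 49.9 * 14.84 = 740.516
Term 2: 17.2 * 0.8 * 6.4 = 88.064
Term 3: 0.5 * 17.2 * 3.9 * 5.39 = 180.7806
qu = 740.516 + 88.064 + 180.7806
qu = 1009.36 kPa


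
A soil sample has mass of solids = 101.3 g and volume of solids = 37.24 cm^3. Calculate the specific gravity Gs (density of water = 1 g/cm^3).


Using Gs = m_s / (V_s * rho_w)
Since rho_w = 1 g/cm^3:
Gs = 101.3 / 37.24
Gs = 2.72


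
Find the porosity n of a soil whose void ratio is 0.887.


Using the relation n = e / (1 + e)
n = 0.887 / (1 + 0.887)
n = 0.887 / 1.887
n = 0.4701


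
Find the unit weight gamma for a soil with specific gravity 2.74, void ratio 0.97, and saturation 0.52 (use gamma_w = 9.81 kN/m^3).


Using gamma = gamma_w * (Gs + S*e) / (1 + e)
Numerator: Gs + S*e = 2.74 + 0.52*0.97 = 3.2444
Denominator: 1 + e = 1 + 0.97 = 1.97
gamma = 9.81 * 3.2444 / 1.97
gamma = 16.156 kN/m^3


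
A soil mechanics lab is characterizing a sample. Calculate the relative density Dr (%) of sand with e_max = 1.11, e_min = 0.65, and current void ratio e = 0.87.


Using Dr = (e_max - e) / (e_max - e_min) * 100
e_max - e = 1.11 - 0.87 = 0.24
e_max - e_min = 1.11 - 0.65 = 0.46
Dr = 0.24 / 0.46 * 100
Dr = 52.17 %


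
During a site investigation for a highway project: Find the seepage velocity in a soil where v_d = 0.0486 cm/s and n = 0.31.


Using v_s = v_d / n
v_s = 0.0486 / 0.31
v_s = 0.15677 cm/s


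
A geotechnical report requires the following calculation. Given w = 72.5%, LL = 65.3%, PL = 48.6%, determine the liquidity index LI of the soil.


Result: 1.431

Derivation:
First compute the plasticity index:
PI = LL - PL = 65.3 - 48.6 = 16.7
Then compute the liquidity index:
LI = (w - PL) / PI
LI = (72.5 - 48.6) / 16.7
LI = 1.431


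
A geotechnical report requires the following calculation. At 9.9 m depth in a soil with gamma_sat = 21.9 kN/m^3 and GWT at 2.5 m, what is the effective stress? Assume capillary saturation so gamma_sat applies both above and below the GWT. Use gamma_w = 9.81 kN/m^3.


Result: 144.22 kPa

Derivation:
Total stress = gamma_sat * depth
sigma = 21.9 * 9.9 = 216.81 kPa
Pore water pressure u = gamma_w * (depth - d_wt)
u = 9.81 * (9.9 - 2.5) = 72.594 kPa
Effective stress = sigma - u
sigma' = 216.81 - 72.594 = 144.22 kPa


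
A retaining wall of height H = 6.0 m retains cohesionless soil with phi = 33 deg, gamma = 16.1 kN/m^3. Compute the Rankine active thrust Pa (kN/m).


Compute active earth pressure coefficient:
Ka = tan^2(45 - phi/2) = tan^2(28.5) = 0.294801
Compute active force:
Pa = 0.5 * Ka * gamma * H^2
Pa = 0.5 * 0.294801 * 16.1 * 6.0^2
Pa = 85.43 kN/m


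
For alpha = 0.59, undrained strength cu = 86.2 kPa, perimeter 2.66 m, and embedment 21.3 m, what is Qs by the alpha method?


Result: 2881.51 kN

Derivation:
Using Qs = alpha * cu * perimeter * L
Qs = 0.59 * 86.2 * 2.66 * 21.3
Qs = 2881.51 kN


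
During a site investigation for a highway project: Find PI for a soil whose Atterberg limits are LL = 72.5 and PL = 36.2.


Result: 36.3

Derivation:
Using PI = LL - PL
PI = 72.5 - 36.2
PI = 36.3


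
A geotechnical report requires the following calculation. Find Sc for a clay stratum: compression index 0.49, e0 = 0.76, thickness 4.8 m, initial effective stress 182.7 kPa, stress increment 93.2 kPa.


Using Sc = Cc * H / (1 + e0) * log10((sigma0 + delta_sigma) / sigma0)
Stress ratio = (182.7 + 93.2) / 182.7 = 1.51013
log10(1.51013) = 0.179013
Cc * H / (1 + e0) = 0.49 * 4.8 / (1 + 0.76) = 1.33636
Sc = 1.33636 * 0.179013
Sc = 0.2392 m


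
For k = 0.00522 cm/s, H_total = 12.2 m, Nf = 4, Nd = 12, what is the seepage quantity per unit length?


Convert k to m/s for unit consistency with H:
k = 0.00522 cm/s = 0.00522 / 100 m/s = 5.22e-05 m/s
Using q = k * H * Nf / Nd
Nf / Nd = 4 / 12 = 0.3333
q = 5.22e-05 * 12.2 * 0.3333
q = 0.0002123 m^3/s per m


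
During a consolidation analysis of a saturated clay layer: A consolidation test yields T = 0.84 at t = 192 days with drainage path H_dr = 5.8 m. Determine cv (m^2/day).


Using cv = T * H_dr^2 / t
H_dr^2 = 5.8^2 = 33.64
cv = 0.84 * 33.64 / 192
cv = 0.14718 m^2/day


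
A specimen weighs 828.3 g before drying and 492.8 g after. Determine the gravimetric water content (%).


Result: 68.08 %

Derivation:
Using w = (m_wet - m_dry) / m_dry * 100
m_wet - m_dry = 828.3 - 492.8 = 335.5 g
w = 335.5 / 492.8 * 100
w = 68.08 %


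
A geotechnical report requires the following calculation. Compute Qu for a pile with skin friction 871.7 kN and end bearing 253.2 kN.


Using Qu = Qf + Qb
Qu = 871.7 + 253.2
Qu = 1124.9 kN


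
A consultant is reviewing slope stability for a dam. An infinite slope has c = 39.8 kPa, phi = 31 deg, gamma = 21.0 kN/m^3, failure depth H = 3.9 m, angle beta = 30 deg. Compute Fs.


Result: 2.163

Derivation:
Using Fs = c / (gamma*H*sin(beta)*cos(beta)) + tan(phi)/tan(beta)
Cohesion contribution = 39.8 / (21.0*3.9*sin(30)*cos(30))
Cohesion contribution = 1.12227
Friction contribution = tan(31)/tan(30) = 1.04072
Fs = 1.12227 + 1.04072
Fs = 2.163


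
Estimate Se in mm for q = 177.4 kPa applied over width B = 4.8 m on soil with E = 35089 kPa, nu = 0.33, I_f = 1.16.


Result: 25.085 mm

Derivation:
Using Se = q * B * (1 - nu^2) * I_f / E
1 - nu^2 = 1 - 0.33^2 = 0.8911
Se = 177.4 * 4.8 * 0.8911 * 1.16 / 35089
Se = 0.025085 m
Convert to mm: Se = 0.025085 * 1000 = 25.085 mm


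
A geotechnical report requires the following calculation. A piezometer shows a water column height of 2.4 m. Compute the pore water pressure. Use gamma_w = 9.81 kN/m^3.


Using u = gamma_w * h_w
u = 9.81 * 2.4
u = 23.54 kPa


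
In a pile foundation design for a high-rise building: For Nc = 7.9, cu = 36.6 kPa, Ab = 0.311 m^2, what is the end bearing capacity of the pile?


Using Qb = Nc * cu * Ab
Qb = 7.9 * 36.6 * 0.311
Qb = 89.92 kN


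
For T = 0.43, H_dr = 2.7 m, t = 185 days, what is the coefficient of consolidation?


Using cv = T * H_dr^2 / t
H_dr^2 = 2.7^2 = 7.29
cv = 0.43 * 7.29 / 185
cv = 0.01694 m^2/day


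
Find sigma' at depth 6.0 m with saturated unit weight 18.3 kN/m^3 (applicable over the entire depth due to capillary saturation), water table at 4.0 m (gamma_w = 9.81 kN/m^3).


Total stress = gamma_sat * depth
sigma = 18.3 * 6.0 = 109.8 kPa
Pore water pressure u = gamma_w * (depth - d_wt)
u = 9.81 * (6.0 - 4.0) = 19.62 kPa
Effective stress = sigma - u
sigma' = 109.8 - 19.62 = 90.18 kPa


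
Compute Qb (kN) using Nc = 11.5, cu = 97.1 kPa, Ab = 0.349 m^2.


Using Qb = Nc * cu * Ab
Qb = 11.5 * 97.1 * 0.349
Qb = 389.71 kN


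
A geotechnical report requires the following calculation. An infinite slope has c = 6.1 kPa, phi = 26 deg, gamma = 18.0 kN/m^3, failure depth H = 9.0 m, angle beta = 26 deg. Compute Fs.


Using Fs = c / (gamma*H*sin(beta)*cos(beta)) + tan(phi)/tan(beta)
Cohesion contribution = 6.1 / (18.0*9.0*sin(26)*cos(26))
Cohesion contribution = 0.095568
Friction contribution = tan(26)/tan(26) = 1
Fs = 0.095568 + 1
Fs = 1.096


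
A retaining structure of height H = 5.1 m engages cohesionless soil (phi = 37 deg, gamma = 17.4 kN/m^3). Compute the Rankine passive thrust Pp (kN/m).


Compute passive earth pressure coefficient:
Kp = tan^2(45 + phi/2) = tan^2(63.5) = 4.022791
Compute passive force:
Pp = 0.5 * Kp * gamma * H^2
Pp = 0.5 * 4.022791 * 17.4 * 5.1^2
Pp = 910.31 kN/m


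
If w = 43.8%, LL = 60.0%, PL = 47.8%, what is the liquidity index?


Result: -0.328

Derivation:
First compute the plasticity index:
PI = LL - PL = 60.0 - 47.8 = 12.2
Then compute the liquidity index:
LI = (w - PL) / PI
LI = (43.8 - 47.8) / 12.2
LI = -0.328


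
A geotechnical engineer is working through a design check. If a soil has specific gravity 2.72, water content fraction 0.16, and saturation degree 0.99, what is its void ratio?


Using the relation e = Gs * w / S
e = 2.72 * 0.16 / 0.99
e = 0.4396


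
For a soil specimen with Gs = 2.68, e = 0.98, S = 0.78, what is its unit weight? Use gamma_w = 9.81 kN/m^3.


Result: 17.065 kN/m^3

Derivation:
Using gamma = gamma_w * (Gs + S*e) / (1 + e)
Numerator: Gs + S*e = 2.68 + 0.78*0.98 = 3.4444
Denominator: 1 + e = 1 + 0.98 = 1.98
gamma = 9.81 * 3.4444 / 1.98
gamma = 17.065 kN/m^3


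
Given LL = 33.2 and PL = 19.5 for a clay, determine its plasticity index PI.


Result: 13.7

Derivation:
Using PI = LL - PL
PI = 33.2 - 19.5
PI = 13.7


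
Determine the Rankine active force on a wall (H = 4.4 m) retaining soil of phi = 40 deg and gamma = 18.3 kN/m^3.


Compute active earth pressure coefficient:
Ka = tan^2(45 - phi/2) = tan^2(25.0) = 0.217443
Compute active force:
Pa = 0.5 * Ka * gamma * H^2
Pa = 0.5 * 0.217443 * 18.3 * 4.4^2
Pa = 38.52 kN/m


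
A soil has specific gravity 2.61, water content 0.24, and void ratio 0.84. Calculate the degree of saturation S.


Using S = Gs * w / e
S = 2.61 * 0.24 / 0.84
S = 0.7457


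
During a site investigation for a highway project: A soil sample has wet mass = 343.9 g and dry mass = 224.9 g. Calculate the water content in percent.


Result: 52.91 %

Derivation:
Using w = (m_wet - m_dry) / m_dry * 100
m_wet - m_dry = 343.9 - 224.9 = 119.0 g
w = 119.0 / 224.9 * 100
w = 52.91 %


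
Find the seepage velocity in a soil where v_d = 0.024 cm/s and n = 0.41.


Using v_s = v_d / n
v_s = 0.024 / 0.41
v_s = 0.05854 cm/s


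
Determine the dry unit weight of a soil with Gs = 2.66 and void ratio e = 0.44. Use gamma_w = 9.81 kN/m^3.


Using gamma_d = Gs * gamma_w / (1 + e)
gamma_d = 2.66 * 9.81 / (1 + 0.44)
gamma_d = 2.66 * 9.81 / 1.44
gamma_d = 18.121 kN/m^3


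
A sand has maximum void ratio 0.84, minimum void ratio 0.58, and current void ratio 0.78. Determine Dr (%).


Using Dr = (e_max - e) / (e_max - e_min) * 100
e_max - e = 0.84 - 0.78 = 0.06
e_max - e_min = 0.84 - 0.58 = 0.26
Dr = 0.06 / 0.26 * 100
Dr = 23.08 %


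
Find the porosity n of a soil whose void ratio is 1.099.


Using the relation n = e / (1 + e)
n = 1.099 / (1 + 1.099)
n = 1.099 / 2.099
n = 0.5236


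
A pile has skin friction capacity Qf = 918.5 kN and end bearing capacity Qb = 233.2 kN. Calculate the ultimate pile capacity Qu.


Using Qu = Qf + Qb
Qu = 918.5 + 233.2
Qu = 1151.7 kN


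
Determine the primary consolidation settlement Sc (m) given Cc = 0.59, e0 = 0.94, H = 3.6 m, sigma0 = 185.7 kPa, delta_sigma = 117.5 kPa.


Using Sc = Cc * H / (1 + e0) * log10((sigma0 + delta_sigma) / sigma0)
Stress ratio = (185.7 + 117.5) / 185.7 = 1.63274
log10(1.63274) = 0.212917
Cc * H / (1 + e0) = 0.59 * 3.6 / (1 + 0.94) = 1.09485
Sc = 1.09485 * 0.212917
Sc = 0.2331 m


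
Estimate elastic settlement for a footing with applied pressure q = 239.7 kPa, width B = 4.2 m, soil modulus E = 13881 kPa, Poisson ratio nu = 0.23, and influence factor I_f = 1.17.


Using Se = q * B * (1 - nu^2) * I_f / E
1 - nu^2 = 1 - 0.23^2 = 0.9471
Se = 239.7 * 4.2 * 0.9471 * 1.17 / 13881
Se = 0.080367 m
Convert to mm: Se = 0.080367 * 1000 = 80.367 mm


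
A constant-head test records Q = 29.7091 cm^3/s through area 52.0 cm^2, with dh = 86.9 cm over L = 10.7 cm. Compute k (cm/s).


Compute hydraulic gradient:
i = dh / L = 86.9 / 10.7 = 8.1215
Then apply Darcy's law:
k = Q / (A * i)
k = 29.7091 / (52.0 * 8.1215)
k = 29.7091 / 422.318
k = 0.070348 cm/s


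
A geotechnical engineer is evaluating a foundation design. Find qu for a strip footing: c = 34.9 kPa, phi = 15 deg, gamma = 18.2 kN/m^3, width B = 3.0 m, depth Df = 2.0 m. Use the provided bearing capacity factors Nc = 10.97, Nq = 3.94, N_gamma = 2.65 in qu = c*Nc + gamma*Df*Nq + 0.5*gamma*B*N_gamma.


Compute qu = c*Nc + gamma*Df*Nq + 0.5*gamma*B*N_gamma
Term 1: 34.9 * 10.97 = 382.853
Term 2: 18.2 * 2.0 * 3.94 = 143.416
Term 3: 0.5 * 18.2 * 3.0 * 2.65 = 72.345
qu = 382.853 + 143.416 + 72.345
qu = 598.61 kPa


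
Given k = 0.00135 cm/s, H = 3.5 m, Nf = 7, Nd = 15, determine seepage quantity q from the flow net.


Convert k to m/s for unit consistency with H:
k = 0.00135 cm/s = 0.00135 / 100 m/s = 1.35e-05 m/s
Using q = k * H * Nf / Nd
Nf / Nd = 7 / 15 = 0.4667
q = 1.35e-05 * 3.5 * 0.4667
q = 2.205e-05 m^3/s per m


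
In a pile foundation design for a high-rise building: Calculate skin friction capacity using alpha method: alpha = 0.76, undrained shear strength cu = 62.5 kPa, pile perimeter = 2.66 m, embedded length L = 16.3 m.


Using Qs = alpha * cu * perimeter * L
Qs = 0.76 * 62.5 * 2.66 * 16.3
Qs = 2059.51 kN


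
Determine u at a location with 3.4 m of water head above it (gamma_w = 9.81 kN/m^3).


Using u = gamma_w * h_w
u = 9.81 * 3.4
u = 33.35 kPa


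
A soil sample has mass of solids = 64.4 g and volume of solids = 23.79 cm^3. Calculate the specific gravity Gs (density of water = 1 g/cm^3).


Using Gs = m_s / (V_s * rho_w)
Since rho_w = 1 g/cm^3:
Gs = 64.4 / 23.79
Gs = 2.707


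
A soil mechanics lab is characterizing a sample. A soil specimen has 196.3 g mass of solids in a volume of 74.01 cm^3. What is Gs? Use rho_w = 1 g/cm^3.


Result: 2.652

Derivation:
Using Gs = m_s / (V_s * rho_w)
Since rho_w = 1 g/cm^3:
Gs = 196.3 / 74.01
Gs = 2.652


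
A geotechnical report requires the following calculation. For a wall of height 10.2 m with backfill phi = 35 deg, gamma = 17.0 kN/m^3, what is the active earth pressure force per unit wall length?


Compute active earth pressure coefficient:
Ka = tan^2(45 - phi/2) = tan^2(27.5) = 0.27099
Compute active force:
Pa = 0.5 * Ka * gamma * H^2
Pa = 0.5 * 0.27099 * 17.0 * 10.2^2
Pa = 239.65 kN/m


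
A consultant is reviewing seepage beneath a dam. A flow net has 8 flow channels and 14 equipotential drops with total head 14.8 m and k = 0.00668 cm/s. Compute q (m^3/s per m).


Convert k to m/s for unit consistency with H:
k = 0.00668 cm/s = 0.00668 / 100 m/s = 6.68e-05 m/s
Using q = k * H * Nf / Nd
Nf / Nd = 8 / 14 = 0.5714
q = 6.68e-05 * 14.8 * 0.5714
q = 0.0005649 m^3/s per m


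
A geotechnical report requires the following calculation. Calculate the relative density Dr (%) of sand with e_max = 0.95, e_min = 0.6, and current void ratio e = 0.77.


Using Dr = (e_max - e) / (e_max - e_min) * 100
e_max - e = 0.95 - 0.77 = 0.18
e_max - e_min = 0.95 - 0.6 = 0.35
Dr = 0.18 / 0.35 * 100
Dr = 51.43 %


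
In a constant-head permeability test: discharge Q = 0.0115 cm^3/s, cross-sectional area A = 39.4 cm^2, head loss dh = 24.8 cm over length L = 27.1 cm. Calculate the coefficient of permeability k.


Compute hydraulic gradient:
i = dh / L = 24.8 / 27.1 = 0.915129
Then apply Darcy's law:
k = Q / (A * i)
k = 0.0115 / (39.4 * 0.915129)
k = 0.0115 / 36.0561
k = 0.000319 cm/s


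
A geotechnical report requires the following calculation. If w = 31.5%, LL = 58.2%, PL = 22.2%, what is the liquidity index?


Result: 0.258

Derivation:
First compute the plasticity index:
PI = LL - PL = 58.2 - 22.2 = 36.0
Then compute the liquidity index:
LI = (w - PL) / PI
LI = (31.5 - 22.2) / 36.0
LI = 0.258


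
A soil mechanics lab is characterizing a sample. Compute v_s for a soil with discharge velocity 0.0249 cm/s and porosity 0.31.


Result: 0.08032 cm/s

Derivation:
Using v_s = v_d / n
v_s = 0.0249 / 0.31
v_s = 0.08032 cm/s


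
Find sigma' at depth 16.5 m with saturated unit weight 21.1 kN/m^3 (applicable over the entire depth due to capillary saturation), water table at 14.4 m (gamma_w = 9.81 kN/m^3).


Total stress = gamma_sat * depth
sigma = 21.1 * 16.5 = 348.15 kPa
Pore water pressure u = gamma_w * (depth - d_wt)
u = 9.81 * (16.5 - 14.4) = 20.601 kPa
Effective stress = sigma - u
sigma' = 348.15 - 20.601 = 327.55 kPa


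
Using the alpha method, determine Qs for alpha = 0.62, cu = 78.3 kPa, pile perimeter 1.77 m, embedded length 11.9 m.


Using Qs = alpha * cu * perimeter * L
Qs = 0.62 * 78.3 * 1.77 * 11.9
Qs = 1022.52 kN


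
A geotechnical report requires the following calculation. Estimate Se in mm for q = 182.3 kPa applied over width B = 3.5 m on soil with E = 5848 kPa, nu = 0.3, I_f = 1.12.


Result: 111.201 mm

Derivation:
Using Se = q * B * (1 - nu^2) * I_f / E
1 - nu^2 = 1 - 0.3^2 = 0.91
Se = 182.3 * 3.5 * 0.91 * 1.12 / 5848
Se = 0.111201 m
Convert to mm: Se = 0.111201 * 1000 = 111.201 mm


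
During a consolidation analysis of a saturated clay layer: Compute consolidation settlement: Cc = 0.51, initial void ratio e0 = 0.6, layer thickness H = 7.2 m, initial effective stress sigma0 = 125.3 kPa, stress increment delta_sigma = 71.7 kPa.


Result: 0.451 m

Derivation:
Using Sc = Cc * H / (1 + e0) * log10((sigma0 + delta_sigma) / sigma0)
Stress ratio = (125.3 + 71.7) / 125.3 = 1.57223
log10(1.57223) = 0.196515
Cc * H / (1 + e0) = 0.51 * 7.2 / (1 + 0.6) = 2.295
Sc = 2.295 * 0.196515
Sc = 0.451 m


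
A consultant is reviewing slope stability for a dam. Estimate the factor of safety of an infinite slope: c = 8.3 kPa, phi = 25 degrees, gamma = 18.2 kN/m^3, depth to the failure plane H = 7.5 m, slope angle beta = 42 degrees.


Result: 0.64

Derivation:
Using Fs = c / (gamma*H*sin(beta)*cos(beta)) + tan(phi)/tan(beta)
Cohesion contribution = 8.3 / (18.2*7.5*sin(42)*cos(42))
Cohesion contribution = 0.122282
Friction contribution = tan(25)/tan(42) = 0.517887
Fs = 0.122282 + 0.517887
Fs = 0.64
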